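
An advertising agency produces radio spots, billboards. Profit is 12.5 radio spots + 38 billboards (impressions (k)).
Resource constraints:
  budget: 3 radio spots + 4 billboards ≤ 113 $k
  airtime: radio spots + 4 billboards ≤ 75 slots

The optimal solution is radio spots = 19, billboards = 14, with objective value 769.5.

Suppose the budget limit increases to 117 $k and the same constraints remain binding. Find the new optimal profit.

775.5

At the optimum: budget uses 113 of 113 (binding); airtime uses 75 of 75 (binding).
The binding rows give the dual system: 3·y_budget + 1·y_airtime = 12.5 and 4·y_budget + 4·y_airtime = 38.
Solving: y_budget = 1.5, y_airtime = 8.
Δz = y_budget·Δb = 1.5 × (4) = 6, so new z* = 769.5 + 6 = 775.5.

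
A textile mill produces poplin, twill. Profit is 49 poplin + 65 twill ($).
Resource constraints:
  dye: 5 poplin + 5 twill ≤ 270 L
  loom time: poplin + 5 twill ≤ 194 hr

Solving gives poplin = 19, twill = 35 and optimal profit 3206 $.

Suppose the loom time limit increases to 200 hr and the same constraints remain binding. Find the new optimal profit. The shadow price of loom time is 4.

Δb = 6, so new z* = 3206 + (4)·(6) = 3206 + 24 = 3230.

3230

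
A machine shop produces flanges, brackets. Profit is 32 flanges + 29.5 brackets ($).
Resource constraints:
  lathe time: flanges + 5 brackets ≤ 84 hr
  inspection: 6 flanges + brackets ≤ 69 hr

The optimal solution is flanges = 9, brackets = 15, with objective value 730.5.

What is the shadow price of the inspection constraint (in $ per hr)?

4.5

Both lathe time and inspection are binding at x*.
From A_Bᵀ y = c: 1·y_lathe time + 6·y_inspection = 32; 5·y_lathe time + 1·y_inspection = 29.5.
→ y_lathe time = 5 and y_inspection = 4.5.
Shadow price of inspection = 4.5.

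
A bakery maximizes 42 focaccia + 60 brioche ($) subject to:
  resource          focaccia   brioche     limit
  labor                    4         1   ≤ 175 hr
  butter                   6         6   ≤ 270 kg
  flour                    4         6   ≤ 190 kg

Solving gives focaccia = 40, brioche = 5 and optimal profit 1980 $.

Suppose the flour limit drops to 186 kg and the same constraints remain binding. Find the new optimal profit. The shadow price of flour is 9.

1944

Δb = -4, so new z* = 1980 + (9)·(-4) = 1980 − 36 = 1944.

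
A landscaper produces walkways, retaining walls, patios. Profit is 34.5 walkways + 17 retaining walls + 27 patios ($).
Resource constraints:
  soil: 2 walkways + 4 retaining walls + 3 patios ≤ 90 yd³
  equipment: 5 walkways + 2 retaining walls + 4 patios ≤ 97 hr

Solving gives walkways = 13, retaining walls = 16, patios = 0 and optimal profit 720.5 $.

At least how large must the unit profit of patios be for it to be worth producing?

29

At the optimum: soil uses 90 of 90 (binding); equipment uses 97 of 97 (binding).
Dual feasibility on the basic columns requires 2·y_soil + 5·y_equipment = 34.5, 4·y_soil + 2·y_equipment = 17.
→ y_soil = 1 and y_equipment = 6.5.
patios enters the basis when its profit ≥ yᵀa₃ = 1·3 + 6.5·4 = 29.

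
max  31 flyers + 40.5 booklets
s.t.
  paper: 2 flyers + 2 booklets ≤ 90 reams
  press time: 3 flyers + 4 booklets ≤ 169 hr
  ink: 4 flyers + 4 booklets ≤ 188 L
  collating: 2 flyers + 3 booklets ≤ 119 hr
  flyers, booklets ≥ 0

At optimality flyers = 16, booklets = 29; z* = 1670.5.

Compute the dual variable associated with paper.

Binding: paper and collating. Non-binding: press time (5 unused), ink (8 unused).
By complementary slackness, y = 0 for the non-binding constraints.
From A_Bᵀ y = c: 2·y_paper + 2·y_collating = 31; 2·y_paper + 3·y_collating = 40.5.
→ y_paper = 6 and y_collating = 9.5.
Shadow price of paper = 6.

6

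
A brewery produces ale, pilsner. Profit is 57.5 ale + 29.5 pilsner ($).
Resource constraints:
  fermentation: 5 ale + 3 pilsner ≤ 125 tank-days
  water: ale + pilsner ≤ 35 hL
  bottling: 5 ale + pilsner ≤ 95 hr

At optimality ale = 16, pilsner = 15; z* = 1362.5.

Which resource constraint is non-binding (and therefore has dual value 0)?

water

fermentation: 125/125 (binding)
water: 31/35 (slack 4)
bottling: 95/95 (binding)
By complementary slackness, a constraint with positive slack has shadow price 0 → water.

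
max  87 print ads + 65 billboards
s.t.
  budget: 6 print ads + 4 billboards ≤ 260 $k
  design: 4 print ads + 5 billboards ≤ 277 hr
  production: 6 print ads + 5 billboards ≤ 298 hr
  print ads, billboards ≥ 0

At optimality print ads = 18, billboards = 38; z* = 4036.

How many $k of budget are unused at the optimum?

budget used = 6·18 + 4·38 = 260; slack = 260 − 260 = 0.

0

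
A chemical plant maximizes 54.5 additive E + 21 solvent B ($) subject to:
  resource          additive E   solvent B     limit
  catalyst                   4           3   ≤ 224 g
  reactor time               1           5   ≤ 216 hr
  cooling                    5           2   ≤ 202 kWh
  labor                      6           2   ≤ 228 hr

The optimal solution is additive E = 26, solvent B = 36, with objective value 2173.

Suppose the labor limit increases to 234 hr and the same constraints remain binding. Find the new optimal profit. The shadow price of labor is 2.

2185

Δb = 6, so new z* = 2173 + (2)·(6) = 2173 + 12 = 2185.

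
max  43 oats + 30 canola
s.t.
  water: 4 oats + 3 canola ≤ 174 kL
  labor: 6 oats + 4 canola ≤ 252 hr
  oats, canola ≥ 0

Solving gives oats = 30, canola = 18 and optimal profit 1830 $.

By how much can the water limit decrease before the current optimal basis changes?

6

Binding constraints: water, labor. The basis is B = [[4,3],[6,4]] with det -2.
Per unit decrease in water, x* moves by d = (2, -3).
The basis stays optimal until canola reaches 0; allowable decrease = 6 kL.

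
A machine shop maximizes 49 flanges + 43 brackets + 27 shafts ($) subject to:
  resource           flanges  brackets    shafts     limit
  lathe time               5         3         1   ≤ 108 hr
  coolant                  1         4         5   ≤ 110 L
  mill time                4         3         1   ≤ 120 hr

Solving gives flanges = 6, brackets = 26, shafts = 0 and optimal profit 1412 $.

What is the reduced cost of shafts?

Binding: lathe time and coolant. Non-binding: mill time (18 unused).
Since mill time is not tight, its dual is 0.
The binding rows give the dual system: 5·y_lathe time + 1·y_coolant = 49 and 3·y_lathe time + 4·y_coolant = 43.
Solving: y_lathe time = 9, y_coolant = 4.
Reduced cost of shafts: c₃ − yᵀa₃ = 27 − (9·1 + 4·5) = 27 − 29 = -2.

-2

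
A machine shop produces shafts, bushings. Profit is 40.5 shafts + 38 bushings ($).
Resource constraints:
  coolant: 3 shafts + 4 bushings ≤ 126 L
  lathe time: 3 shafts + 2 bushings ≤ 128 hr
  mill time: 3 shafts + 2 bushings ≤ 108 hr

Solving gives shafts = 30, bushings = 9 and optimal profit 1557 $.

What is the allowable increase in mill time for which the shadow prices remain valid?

18

Binding constraints: coolant, mill time. The basis is B = [[3,4],[3,2]] with det -6.
Per unit increase in mill time, x* moves by d = (0.6667, -0.5).
The basis stays optimal until bushings reaches 0; allowable increase = 18 hr.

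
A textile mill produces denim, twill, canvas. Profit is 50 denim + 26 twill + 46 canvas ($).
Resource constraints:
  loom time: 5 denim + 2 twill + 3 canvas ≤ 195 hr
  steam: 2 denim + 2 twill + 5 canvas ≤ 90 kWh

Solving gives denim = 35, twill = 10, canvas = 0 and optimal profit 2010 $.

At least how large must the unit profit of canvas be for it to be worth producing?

Both loom time and steam are binding at x*.
The binding rows give the dual system: 5·y_loom time + 2·y_steam = 50 and 2·y_loom time + 2·y_steam = 26.
→ y_loom time = 8 and y_steam = 5.
canvas enters the basis when its profit ≥ yᵀa₃ = 8·3 + 5·5 = 49.

49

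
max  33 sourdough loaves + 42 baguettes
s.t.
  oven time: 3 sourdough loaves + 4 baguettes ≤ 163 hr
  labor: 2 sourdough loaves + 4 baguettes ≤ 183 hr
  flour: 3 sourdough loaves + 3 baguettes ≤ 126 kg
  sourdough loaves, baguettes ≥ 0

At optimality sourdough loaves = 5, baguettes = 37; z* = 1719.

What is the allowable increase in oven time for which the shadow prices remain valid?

Binding constraints: oven time, flour. The basis is B = [[3,4],[3,3]] with det -3.
Per unit increase in oven time, x* moves by d = (-1, 1).
The basis stays optimal until sourdough loaves reaches 0; allowable increase = 5 hr.

5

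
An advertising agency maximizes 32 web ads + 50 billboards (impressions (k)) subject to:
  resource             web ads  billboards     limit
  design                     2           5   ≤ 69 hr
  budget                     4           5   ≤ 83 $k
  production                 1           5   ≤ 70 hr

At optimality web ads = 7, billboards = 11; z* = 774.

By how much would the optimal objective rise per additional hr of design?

4

Check each constraint at x*: design 69/69 (tight); budget 83/83 (tight); production 62/70 (slack 8).
Slack constraints have shadow price 0 (complementary slackness).
Dual feasibility on the basic columns requires 2·y_design + 4·y_budget = 32, 5·y_design + 5·y_budget = 50.
Solving: y_design = 4, y_budget = 6.
Shadow price of design = 4.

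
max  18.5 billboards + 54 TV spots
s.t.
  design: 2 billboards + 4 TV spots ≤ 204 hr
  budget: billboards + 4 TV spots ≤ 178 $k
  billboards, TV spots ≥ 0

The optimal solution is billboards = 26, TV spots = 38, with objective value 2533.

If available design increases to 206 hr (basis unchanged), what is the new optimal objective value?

Both design and budget are binding at x*.
From A_Bᵀ y = c: 2·y_design + 1·y_budget = 18.5; 4·y_design + 4·y_budget = 54.
Solving: y_design = 5, y_budget = 8.5.
Δz = y_design·Δb = 5 × (2) = 10, so new z* = 2533 + 10 = 2543.

2543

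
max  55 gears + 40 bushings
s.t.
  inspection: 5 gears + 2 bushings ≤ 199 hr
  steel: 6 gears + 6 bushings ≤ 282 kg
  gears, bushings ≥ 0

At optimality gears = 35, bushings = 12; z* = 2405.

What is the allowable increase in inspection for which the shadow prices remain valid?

36

Binding constraints: inspection, steel. The basis is B = [[5,2],[6,6]] with det 18.
Per unit increase in inspection, x* moves by d = (0.3333, -0.3333).
The basis stays optimal until bushings reaches 0; allowable increase = 36 hr.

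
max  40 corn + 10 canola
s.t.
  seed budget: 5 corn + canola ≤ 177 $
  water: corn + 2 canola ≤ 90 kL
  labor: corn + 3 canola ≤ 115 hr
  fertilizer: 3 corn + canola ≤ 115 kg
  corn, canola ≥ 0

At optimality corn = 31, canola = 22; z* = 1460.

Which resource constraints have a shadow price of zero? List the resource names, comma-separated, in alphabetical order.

seed budget: 177/177 (binding)
water: 75/90 (slack 15)
labor: 97/115 (slack 18)
fertilizer: 115/115 (binding)
By complementary slackness, a constraint with positive slack has shadow price 0 → labor, water.

labor, water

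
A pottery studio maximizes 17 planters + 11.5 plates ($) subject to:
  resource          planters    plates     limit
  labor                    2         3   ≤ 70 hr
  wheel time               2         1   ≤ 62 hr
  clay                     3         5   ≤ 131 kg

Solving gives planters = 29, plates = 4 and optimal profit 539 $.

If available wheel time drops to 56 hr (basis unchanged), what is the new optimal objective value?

497

At the optimum: labor uses 70 of 70 (binding); wheel time uses 62 of 62 (binding); clay uses 107 of 131 (slack = 24).
By complementary slackness, y = 0 for the non-binding constraint.
From A_Bᵀ y = c: 2·y_labor + 2·y_wheel time = 17; 3·y_labor + 1·y_wheel time = 11.5.
Solving: y_labor = 1.5, y_wheel time = 7.
Δz = y_wheel time·Δb = 7 × (-6) = -42, so new z* = 539 − 42 = 497.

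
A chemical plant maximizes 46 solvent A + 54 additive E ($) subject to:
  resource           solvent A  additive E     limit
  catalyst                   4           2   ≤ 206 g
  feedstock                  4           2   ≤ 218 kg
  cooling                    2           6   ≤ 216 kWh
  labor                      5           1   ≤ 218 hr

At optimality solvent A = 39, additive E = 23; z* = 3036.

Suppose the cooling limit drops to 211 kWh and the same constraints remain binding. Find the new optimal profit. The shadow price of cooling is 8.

Δb = -5, so new z* = 3036 + (8)·(-5) = 3036 − 40 = 2996.

2996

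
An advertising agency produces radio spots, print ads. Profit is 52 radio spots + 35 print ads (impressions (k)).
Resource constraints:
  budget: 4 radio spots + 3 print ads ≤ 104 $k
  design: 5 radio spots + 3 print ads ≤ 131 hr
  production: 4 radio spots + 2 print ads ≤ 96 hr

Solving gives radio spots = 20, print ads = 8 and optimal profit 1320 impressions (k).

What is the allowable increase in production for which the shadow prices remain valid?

8

Binding constraints: budget, production. The basis is B = [[4,3],[4,2]] with det -4.
Per unit increase in production, x* moves by d = (0.75, -1).
The basis stays optimal until print ads reaches 0; allowable increase = 8 hr.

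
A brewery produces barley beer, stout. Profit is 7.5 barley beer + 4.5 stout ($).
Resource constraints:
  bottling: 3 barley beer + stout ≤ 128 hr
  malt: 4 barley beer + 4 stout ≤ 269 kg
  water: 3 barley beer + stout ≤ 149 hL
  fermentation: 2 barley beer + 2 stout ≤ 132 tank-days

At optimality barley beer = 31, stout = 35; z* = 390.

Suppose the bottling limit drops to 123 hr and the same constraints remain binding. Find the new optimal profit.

382.5

At the optimum: bottling uses 128 of 128 (binding); malt uses 264 of 269 (slack = 5); water uses 128 of 149 (slack = 21); fermentation uses 132 of 132 (binding).
Slack constraints have shadow price 0 (complementary slackness).
The binding rows give the dual system: 3·y_bottling + 2·y_fermentation = 7.5 and 1·y_bottling + 2·y_fermentation = 4.5.
This yields shadow prices y_bottling = 1.5, y_fermentation = 1.5.
Δz = y_bottling·Δb = 1.5 × (-5) = -7.5, so new z* = 390 − 7.5 = 382.5.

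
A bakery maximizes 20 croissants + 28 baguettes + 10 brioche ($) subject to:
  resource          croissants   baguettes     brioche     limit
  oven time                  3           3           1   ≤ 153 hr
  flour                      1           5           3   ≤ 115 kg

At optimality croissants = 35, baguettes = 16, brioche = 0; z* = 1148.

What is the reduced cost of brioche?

-2

Both oven time and flour are binding at x*.
Dual feasibility on the basic columns requires 3·y_oven time + 1·y_flour = 20, 3·y_oven time + 5·y_flour = 28.
→ y_oven time = 6 and y_flour = 2.
Reduced cost of brioche: c₃ − yᵀa₃ = 10 − (6·1 + 2·3) = 10 − 12 = -2.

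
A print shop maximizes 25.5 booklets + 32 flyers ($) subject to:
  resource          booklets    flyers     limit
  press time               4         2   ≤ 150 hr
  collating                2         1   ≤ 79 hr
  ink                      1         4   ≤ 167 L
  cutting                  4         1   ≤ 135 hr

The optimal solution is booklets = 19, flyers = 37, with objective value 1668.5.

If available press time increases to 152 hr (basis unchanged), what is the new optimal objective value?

1678.5

At the optimum: press time uses 150 of 150 (binding); collating uses 75 of 79 (slack = 4); ink uses 167 of 167 (binding); cutting uses 113 of 135 (slack = 22).
By complementary slackness, y = 0 for the non-binding constraints.
The binding rows give the dual system: 4·y_press time + 1·y_ink = 25.5 and 2·y_press time + 4·y_ink = 32.
This yields shadow prices y_press time = 5, y_ink = 5.5.
Δz = y_press time·Δb = 5 × (2) = 10, so new z* = 1668.5 + 10 = 1678.5.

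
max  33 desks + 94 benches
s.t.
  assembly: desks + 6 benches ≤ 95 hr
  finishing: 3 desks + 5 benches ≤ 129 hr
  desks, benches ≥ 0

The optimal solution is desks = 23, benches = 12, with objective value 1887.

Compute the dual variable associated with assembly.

At the optimum: assembly uses 95 of 95 (binding); finishing uses 129 of 129 (binding).
From A_Bᵀ y = c: 1·y_assembly + 3·y_finishing = 33; 6·y_assembly + 5·y_finishing = 94.
→ y_assembly = 9 and y_finishing = 8.
Shadow price of assembly = 9.

9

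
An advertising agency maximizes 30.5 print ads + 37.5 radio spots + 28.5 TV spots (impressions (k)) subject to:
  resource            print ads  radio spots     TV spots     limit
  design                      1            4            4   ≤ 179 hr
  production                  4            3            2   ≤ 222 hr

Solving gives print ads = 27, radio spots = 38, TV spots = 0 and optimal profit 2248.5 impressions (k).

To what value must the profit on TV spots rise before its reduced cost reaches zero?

Check each constraint at x*: design 179/179 (tight); production 222/222 (tight).
Dual feasibility on the basic columns requires 1·y_design + 4·y_production = 30.5, 4·y_design + 3·y_production = 37.5.
→ y_design = 4.5 and y_production = 6.5.
TV spots enters the basis when its profit ≥ yᵀa₃ = 4.5·4 + 6.5·2 = 31.

31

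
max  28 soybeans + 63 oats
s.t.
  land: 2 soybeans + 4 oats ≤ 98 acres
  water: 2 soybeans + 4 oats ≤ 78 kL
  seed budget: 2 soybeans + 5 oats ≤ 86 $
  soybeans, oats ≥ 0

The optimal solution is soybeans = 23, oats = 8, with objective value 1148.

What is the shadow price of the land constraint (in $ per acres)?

Check each constraint at x*: land 78/98 (slack 20); water 78/78 (tight); seed budget 86/86 (tight).
By complementary slackness, y = 0 for the non-binding constraint.
From A_Bᵀ y = c: 2·y_water + 2·y_seed budget = 28; 4·y_water + 5·y_seed budget = 63.
→ y_water = 7 and y_seed budget = 7.
Shadow price of land = 0.

0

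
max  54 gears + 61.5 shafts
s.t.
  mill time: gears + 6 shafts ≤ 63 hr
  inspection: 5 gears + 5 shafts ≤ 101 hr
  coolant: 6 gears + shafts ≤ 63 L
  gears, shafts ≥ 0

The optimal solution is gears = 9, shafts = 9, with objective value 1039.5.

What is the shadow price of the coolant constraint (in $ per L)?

Binding: mill time and coolant. Non-binding: inspection (11 unused).
Slack constraints have shadow price 0 (complementary slackness).
The binding rows give the dual system: 1·y_mill time + 6·y_coolant = 54 and 6·y_mill time + 1·y_coolant = 61.5.
This yields shadow prices y_mill time = 9, y_coolant = 7.5.
Shadow price of coolant = 7.5.

7.5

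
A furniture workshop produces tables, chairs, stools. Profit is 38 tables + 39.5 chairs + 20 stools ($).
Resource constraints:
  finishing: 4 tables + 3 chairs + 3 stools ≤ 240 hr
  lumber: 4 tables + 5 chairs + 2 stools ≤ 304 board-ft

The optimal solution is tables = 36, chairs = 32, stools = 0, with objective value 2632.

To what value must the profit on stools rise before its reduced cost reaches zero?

At the optimum: finishing uses 240 of 240 (binding); lumber uses 304 of 304 (binding).
From A_Bᵀ y = c: 4·y_finishing + 4·y_lumber = 38; 3·y_finishing + 5·y_lumber = 39.5.
This yields shadow prices y_finishing = 4, y_lumber = 5.5.
stools enters the basis when its profit ≥ yᵀa₃ = 4·3 + 5.5·2 = 23.

23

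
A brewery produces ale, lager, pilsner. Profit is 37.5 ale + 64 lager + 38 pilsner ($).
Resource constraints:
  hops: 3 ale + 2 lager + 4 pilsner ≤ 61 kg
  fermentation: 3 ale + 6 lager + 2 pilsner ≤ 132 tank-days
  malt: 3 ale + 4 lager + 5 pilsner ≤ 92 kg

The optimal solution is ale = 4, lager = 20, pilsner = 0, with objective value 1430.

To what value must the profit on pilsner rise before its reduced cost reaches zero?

41.5

At the optimum: hops uses 52 of 61 (slack = 9); fermentation uses 132 of 132 (binding); malt uses 92 of 92 (binding).
By complementary slackness, y = 0 for the non-binding constraint.
The binding rows give the dual system: 3·y_fermentation + 3·y_malt = 37.5 and 6·y_fermentation + 4·y_malt = 64.
→ y_fermentation = 7 and y_malt = 5.5.
pilsner enters the basis when its profit ≥ yᵀa₃ = 7·2 + 5.5·5 = 41.5.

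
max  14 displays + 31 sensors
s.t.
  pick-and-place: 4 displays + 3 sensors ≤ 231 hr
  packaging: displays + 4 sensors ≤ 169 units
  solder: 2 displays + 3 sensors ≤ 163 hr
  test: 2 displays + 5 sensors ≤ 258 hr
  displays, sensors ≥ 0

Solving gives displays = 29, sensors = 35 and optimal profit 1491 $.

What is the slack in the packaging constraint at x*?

packaging used = 1·29 + 4·35 = 169; slack = 169 − 169 = 0.

0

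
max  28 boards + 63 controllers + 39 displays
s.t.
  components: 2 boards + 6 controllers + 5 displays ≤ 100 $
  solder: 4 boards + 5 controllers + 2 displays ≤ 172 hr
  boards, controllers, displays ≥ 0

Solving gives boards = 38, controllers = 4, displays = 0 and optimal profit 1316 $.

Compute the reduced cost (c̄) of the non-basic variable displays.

Check each constraint at x*: components 100/100 (tight); solder 172/172 (tight).
From A_Bᵀ y = c: 2·y_components + 4·y_solder = 28; 6·y_components + 5·y_solder = 63.
Solving: y_components = 8, y_solder = 3.
Reduced cost of displays: c₃ − yᵀa₃ = 39 − (8·5 + 3·2) = 39 − 46 = -7.

-7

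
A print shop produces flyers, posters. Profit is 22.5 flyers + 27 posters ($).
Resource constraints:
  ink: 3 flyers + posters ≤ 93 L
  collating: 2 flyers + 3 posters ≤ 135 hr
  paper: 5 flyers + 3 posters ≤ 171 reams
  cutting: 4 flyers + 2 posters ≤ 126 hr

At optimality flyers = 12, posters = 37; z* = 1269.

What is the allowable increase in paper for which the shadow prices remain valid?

4.5

Binding constraints: collating, paper. The basis is B = [[2,3],[5,3]] with det -9.
Per unit increase in paper, x* moves by d = (0.3333, -0.2222).
The basis stays optimal until cutting becomes binding; allowable increase = 4.5 reams.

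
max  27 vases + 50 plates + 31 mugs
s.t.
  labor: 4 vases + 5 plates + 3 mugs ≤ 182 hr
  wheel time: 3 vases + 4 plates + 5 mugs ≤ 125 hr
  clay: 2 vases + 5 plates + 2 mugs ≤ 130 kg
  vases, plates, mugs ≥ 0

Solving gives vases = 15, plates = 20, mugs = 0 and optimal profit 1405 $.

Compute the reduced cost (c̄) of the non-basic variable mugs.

At the optimum: labor uses 160 of 182 (slack = 22); wheel time uses 125 of 125 (binding); clay uses 130 of 130 (binding).
Since labor is not tight, its dual is 0.
Dual feasibility on the basic columns requires 3·y_wheel time + 2·y_clay = 27, 4·y_wheel time + 5·y_clay = 50.
→ y_wheel time = 5 and y_clay = 6.
Reduced cost of mugs: c₃ − yᵀa₃ = 31 − (5·5 + 6·2) = 31 − 37 = -6.

-6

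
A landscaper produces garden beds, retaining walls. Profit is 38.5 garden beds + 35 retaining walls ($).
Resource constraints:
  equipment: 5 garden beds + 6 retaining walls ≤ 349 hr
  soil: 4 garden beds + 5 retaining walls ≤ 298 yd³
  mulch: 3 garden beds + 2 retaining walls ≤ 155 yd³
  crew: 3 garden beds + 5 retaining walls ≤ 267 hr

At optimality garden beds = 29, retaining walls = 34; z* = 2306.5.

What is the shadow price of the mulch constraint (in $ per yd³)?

7

Check each constraint at x*: equipment 349/349 (tight); soil 286/298 (slack 12); mulch 155/155 (tight); crew 257/267 (slack 10).
Since soil, crew are not tight, their duals are 0.
From A_Bᵀ y = c: 5·y_equipment + 3·y_mulch = 38.5; 6·y_equipment + 2·y_mulch = 35.
→ y_equipment = 3.5 and y_mulch = 7.
Shadow price of mulch = 7.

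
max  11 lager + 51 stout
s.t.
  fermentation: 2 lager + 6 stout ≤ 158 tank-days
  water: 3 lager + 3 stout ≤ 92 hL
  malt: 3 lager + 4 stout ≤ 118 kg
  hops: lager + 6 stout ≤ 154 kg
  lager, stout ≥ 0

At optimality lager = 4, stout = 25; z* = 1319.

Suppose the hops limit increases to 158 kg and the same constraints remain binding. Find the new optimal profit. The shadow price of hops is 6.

Δb = 4, so new z* = 1319 + (6)·(4) = 1319 + 24 = 1343.

1343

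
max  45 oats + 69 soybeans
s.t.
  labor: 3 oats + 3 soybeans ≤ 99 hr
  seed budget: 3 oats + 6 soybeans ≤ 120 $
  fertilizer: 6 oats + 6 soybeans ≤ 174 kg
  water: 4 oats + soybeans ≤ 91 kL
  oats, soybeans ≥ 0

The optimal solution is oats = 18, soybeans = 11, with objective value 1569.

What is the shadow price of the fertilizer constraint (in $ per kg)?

3.5

Binding: seed budget and fertilizer. Non-binding: labor (12 unused), water (8 unused).
Slack constraints have shadow price 0 (complementary slackness).
From A_Bᵀ y = c: 3·y_seed budget + 6·y_fertilizer = 45; 6·y_seed budget + 6·y_fertilizer = 69.
→ y_seed budget = 8 and y_fertilizer = 3.5.
Shadow price of fertilizer = 3.5.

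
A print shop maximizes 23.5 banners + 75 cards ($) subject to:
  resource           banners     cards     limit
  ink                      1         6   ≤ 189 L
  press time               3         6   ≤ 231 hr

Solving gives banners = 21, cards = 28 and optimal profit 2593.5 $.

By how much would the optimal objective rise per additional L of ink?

At the optimum: ink uses 189 of 189 (binding); press time uses 231 of 231 (binding).
From A_Bᵀ y = c: 1·y_ink + 3·y_press time = 23.5; 6·y_ink + 6·y_press time = 75.
This yields shadow prices y_ink = 7, y_press time = 5.5.
Shadow price of ink = 7.

7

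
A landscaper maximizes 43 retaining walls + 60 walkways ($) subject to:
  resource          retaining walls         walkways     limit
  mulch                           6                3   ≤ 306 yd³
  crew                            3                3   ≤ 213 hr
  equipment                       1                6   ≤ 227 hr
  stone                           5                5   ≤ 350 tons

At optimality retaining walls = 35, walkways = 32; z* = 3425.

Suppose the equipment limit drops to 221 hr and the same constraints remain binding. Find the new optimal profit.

3383

At the optimum: mulch uses 306 of 306 (binding); crew uses 201 of 213 (slack = 12); equipment uses 227 of 227 (binding); stone uses 335 of 350 (slack = 15).
By complementary slackness, y = 0 for the non-binding constraints.
From A_Bᵀ y = c: 6·y_mulch + 1·y_equipment = 43; 3·y_mulch + 6·y_equipment = 60.
Solving: y_mulch = 6, y_equipment = 7.
Δz = y_equipment·Δb = 7 × (-6) = -42, so new z* = 3425 − 42 = 3383.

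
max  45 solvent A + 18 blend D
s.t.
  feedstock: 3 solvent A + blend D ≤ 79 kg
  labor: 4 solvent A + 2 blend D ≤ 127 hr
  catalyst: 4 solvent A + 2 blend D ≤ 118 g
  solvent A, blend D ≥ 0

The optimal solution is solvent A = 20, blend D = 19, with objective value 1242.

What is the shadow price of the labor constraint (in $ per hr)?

Binding: feedstock and catalyst. Non-binding: labor (9 unused).
Since labor is not tight, its dual is 0.
From A_Bᵀ y = c: 3·y_feedstock + 4·y_catalyst = 45; 1·y_feedstock + 2·y_catalyst = 18.
→ y_feedstock = 9 and y_catalyst = 4.5.
Shadow price of labor = 0.

0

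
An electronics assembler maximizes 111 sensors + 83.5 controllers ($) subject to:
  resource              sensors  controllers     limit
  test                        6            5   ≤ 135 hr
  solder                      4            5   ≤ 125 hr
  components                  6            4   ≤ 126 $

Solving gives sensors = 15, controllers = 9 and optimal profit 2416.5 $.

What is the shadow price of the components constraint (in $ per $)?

At the optimum: test uses 135 of 135 (binding); solder uses 105 of 125 (slack = 20); components uses 126 of 126 (binding).
Slack constraints have shadow price 0 (complementary slackness).
Dual feasibility on the basic columns requires 6·y_test + 6·y_components = 111, 5·y_test + 4·y_components = 83.5.
→ y_test = 9.5 and y_components = 9.
Shadow price of components = 9.

9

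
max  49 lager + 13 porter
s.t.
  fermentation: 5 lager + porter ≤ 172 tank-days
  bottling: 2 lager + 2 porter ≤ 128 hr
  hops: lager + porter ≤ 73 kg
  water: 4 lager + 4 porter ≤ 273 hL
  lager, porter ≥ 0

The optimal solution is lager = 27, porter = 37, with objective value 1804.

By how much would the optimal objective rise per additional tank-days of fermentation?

9

At the optimum: fermentation uses 172 of 172 (binding); bottling uses 128 of 128 (binding); hops uses 64 of 73 (slack = 9); water uses 256 of 273 (slack = 17).
Since hops, water are not tight, their duals are 0.
From A_Bᵀ y = c: 5·y_fermentation + 2·y_bottling = 49; 1·y_fermentation + 2·y_bottling = 13.
This yields shadow prices y_fermentation = 9, y_bottling = 2.
Shadow price of fermentation = 9.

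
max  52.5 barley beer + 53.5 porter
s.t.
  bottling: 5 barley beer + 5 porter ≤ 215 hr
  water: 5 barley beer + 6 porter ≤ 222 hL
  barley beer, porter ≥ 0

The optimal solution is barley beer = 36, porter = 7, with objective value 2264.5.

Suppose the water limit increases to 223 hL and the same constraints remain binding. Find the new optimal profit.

2265.5

Both bottling and water are binding at x*.
The binding rows give the dual system: 5·y_bottling + 5·y_water = 52.5 and 5·y_bottling + 6·y_water = 53.5.
Solving: y_bottling = 9.5, y_water = 1.
Δz = y_water·Δb = 1 × (1) = 1, so new z* = 2264.5 + 1 = 2265.5.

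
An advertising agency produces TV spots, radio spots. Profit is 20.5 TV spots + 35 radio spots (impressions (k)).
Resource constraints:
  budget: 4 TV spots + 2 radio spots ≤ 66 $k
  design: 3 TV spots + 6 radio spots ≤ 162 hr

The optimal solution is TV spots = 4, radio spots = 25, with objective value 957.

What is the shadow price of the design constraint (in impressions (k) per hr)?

5.5

Both budget and design are binding at x*.
Dual feasibility on the basic columns requires 4·y_budget + 3·y_design = 20.5, 2·y_budget + 6·y_design = 35.
Solving: y_budget = 1, y_design = 5.5.
Shadow price of design = 5.5.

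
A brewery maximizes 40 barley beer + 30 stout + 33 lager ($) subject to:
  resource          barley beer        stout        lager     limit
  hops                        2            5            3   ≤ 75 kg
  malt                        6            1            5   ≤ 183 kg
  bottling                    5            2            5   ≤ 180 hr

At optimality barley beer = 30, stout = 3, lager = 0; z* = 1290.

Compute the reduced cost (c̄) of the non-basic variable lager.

-7

Binding: hops and malt. Non-binding: bottling (24 unused).
Since bottling is not tight, its dual is 0.
From A_Bᵀ y = c: 2·y_hops + 6·y_malt = 40; 5·y_hops + 1·y_malt = 30.
→ y_hops = 5 and y_malt = 5.
Reduced cost of lager: c₃ − yᵀa₃ = 33 − (5·3 + 5·5) = 33 − 40 = -7.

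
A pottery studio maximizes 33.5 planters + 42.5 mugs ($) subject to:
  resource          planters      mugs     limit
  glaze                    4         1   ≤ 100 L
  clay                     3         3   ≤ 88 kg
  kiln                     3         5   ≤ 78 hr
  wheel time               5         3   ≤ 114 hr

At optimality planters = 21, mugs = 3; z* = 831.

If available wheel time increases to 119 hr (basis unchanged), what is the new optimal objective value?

843.5

Binding: kiln and wheel time. Non-binding: glaze (13 unused), clay (16 unused).
Since glaze, clay are not tight, their duals are 0.
Dual feasibility on the basic columns requires 3·y_kiln + 5·y_wheel time = 33.5, 5·y_kiln + 3·y_wheel time = 42.5.
Solving: y_kiln = 7, y_wheel time = 2.5.
Δz = y_wheel time·Δb = 2.5 × (5) = 12.5, so new z* = 831 + 12.5 = 843.5.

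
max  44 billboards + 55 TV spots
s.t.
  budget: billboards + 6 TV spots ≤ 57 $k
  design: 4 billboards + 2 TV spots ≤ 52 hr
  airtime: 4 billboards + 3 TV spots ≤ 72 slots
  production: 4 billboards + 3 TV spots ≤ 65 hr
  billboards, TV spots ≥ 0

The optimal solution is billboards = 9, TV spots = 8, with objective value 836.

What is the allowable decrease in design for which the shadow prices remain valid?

33

Binding constraints: budget, design. The basis is B = [[1,6],[4,2]] with det -22.
Per unit decrease in design, x* moves by d = (-0.2727, 0.0455).
The basis stays optimal until billboards reaches 0; allowable decrease = 33 hr.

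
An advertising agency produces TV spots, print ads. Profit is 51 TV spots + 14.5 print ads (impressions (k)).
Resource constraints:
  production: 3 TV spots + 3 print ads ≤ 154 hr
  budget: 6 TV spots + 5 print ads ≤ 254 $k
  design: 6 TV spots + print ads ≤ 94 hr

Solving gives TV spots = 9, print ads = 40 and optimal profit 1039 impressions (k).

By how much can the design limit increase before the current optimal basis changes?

Binding constraints: budget, design. The basis is B = [[6,5],[6,1]] with det -24.
Per unit increase in design, x* moves by d = (0.2083, -0.25).
The basis stays optimal until print ads reaches 0; allowable increase = 160 hr.

160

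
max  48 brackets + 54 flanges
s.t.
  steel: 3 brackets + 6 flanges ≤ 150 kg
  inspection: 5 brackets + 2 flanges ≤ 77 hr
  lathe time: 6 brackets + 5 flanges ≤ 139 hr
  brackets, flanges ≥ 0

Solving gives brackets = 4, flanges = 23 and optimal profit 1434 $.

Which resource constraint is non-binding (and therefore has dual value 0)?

inspection

steel: 150/150 (binding)
inspection: 66/77 (slack 11)
lathe time: 139/139 (binding)
By complementary slackness, a constraint with positive slack has shadow price 0 → inspection.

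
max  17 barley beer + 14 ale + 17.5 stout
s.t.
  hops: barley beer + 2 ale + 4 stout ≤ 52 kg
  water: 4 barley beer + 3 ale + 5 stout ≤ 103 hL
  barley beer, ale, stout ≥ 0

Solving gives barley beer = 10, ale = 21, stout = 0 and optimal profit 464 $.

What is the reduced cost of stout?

-6.5

Both hops and water are binding at x*.
The binding rows give the dual system: 1·y_hops + 4·y_water = 17 and 2·y_hops + 3·y_water = 14.
This yields shadow prices y_hops = 1, y_water = 4.
Reduced cost of stout: c₃ − yᵀa₃ = 17.5 − (1·4 + 4·5) = 17.5 − 24 = -6.5.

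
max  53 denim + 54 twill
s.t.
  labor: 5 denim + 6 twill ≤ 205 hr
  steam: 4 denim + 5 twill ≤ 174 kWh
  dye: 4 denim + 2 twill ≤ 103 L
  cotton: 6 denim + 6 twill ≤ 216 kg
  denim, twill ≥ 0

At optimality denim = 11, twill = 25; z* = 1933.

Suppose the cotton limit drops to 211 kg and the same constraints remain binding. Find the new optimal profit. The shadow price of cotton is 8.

Δb = -5, so new z* = 1933 + (8)·(-5) = 1933 − 40 = 1893.

1893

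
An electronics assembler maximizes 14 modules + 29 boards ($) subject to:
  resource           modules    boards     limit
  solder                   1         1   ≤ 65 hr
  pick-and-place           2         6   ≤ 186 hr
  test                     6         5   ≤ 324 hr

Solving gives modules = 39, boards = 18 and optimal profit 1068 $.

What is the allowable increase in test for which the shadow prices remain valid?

Binding constraints: pick-and-place, test. The basis is B = [[2,6],[6,5]] with det -26.
Per unit increase in test, x* moves by d = (0.2308, -0.0769).
The basis stays optimal until solder becomes binding; allowable increase = 52 hr.

52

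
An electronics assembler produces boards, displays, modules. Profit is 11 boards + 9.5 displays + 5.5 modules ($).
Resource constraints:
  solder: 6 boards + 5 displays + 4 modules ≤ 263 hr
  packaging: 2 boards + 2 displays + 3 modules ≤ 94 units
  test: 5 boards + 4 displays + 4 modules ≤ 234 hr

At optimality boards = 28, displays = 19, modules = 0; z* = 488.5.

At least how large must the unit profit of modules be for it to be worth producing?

Binding: solder and packaging. Non-binding: test (18 unused).
By complementary slackness, y = 0 for the non-binding constraint.
From A_Bᵀ y = c: 6·y_solder + 2·y_packaging = 11; 5·y_solder + 2·y_packaging = 9.5.
→ y_solder = 1.5 and y_packaging = 1.
modules enters the basis when its profit ≥ yᵀa₃ = 1.5·4 + 1·3 = 9.

9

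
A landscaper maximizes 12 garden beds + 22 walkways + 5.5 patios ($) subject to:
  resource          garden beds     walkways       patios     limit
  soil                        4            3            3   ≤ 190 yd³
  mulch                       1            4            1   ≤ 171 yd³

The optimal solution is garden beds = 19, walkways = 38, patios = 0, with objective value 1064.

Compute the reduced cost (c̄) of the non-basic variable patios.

-4.5

At the optimum: soil uses 190 of 190 (binding); mulch uses 171 of 171 (binding).
From A_Bᵀ y = c: 4·y_soil + 1·y_mulch = 12; 3·y_soil + 4·y_mulch = 22.
Solving: y_soil = 2, y_mulch = 4.
Reduced cost of patios: c₃ − yᵀa₃ = 5.5 − (2·3 + 4·1) = 5.5 − 10 = -4.5.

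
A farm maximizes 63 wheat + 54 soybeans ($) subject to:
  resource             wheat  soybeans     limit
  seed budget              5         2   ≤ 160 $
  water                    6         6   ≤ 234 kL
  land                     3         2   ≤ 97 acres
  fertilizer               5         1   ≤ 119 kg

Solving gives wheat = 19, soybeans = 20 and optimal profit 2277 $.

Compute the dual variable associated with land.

9

Binding: water and land. Non-binding: seed budget (25 unused), fertilizer (4 unused).
Since seed budget, fertilizer are not tight, their duals are 0.
From A_Bᵀ y = c: 6·y_water + 3·y_land = 63; 6·y_water + 2·y_land = 54.
Solving: y_water = 6, y_land = 9.
Shadow price of land = 9.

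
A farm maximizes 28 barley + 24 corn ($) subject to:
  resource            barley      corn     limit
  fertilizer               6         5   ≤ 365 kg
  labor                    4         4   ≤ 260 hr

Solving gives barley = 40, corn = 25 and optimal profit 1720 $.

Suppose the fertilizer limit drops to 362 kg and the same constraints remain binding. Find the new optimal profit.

At the optimum: fertilizer uses 365 of 365 (binding); labor uses 260 of 260 (binding).
From A_Bᵀ y = c: 6·y_fertilizer + 4·y_labor = 28; 5·y_fertilizer + 4·y_labor = 24.
→ y_fertilizer = 4 and y_labor = 1.
Δz = y_fertilizer·Δb = 4 × (-3) = -12, so new z* = 1720 − 12 = 1708.

1708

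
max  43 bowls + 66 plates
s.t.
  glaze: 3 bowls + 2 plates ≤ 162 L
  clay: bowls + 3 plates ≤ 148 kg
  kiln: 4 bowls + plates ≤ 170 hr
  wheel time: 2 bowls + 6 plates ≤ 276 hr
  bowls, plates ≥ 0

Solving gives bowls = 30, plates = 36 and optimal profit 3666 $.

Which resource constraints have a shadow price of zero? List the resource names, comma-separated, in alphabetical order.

clay, kiln

glaze: 162/162 (binding)
clay: 138/148 (slack 10)
kiln: 156/170 (slack 14)
wheel time: 276/276 (binding)
By complementary slackness, a constraint with positive slack has shadow price 0 → clay, kiln.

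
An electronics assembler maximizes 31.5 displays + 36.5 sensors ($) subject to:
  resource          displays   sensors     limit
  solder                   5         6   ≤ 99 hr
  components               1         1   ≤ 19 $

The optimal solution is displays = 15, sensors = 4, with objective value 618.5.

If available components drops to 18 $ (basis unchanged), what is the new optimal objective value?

612

Both solder and components are binding at x*.
The binding rows give the dual system: 5·y_solder + 1·y_components = 31.5 and 6·y_solder + 1·y_components = 36.5.
→ y_solder = 5 and y_components = 6.5.
Δz = y_components·Δb = 6.5 × (-1) = -6.5, so new z* = 618.5 − 6.5 = 612.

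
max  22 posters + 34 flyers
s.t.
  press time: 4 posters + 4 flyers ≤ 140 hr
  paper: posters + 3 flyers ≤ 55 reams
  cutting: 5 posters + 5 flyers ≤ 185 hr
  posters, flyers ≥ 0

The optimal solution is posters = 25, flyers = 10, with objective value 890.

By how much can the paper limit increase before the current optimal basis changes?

Binding constraints: press time, paper. The basis is B = [[4,4],[1,3]] with det 8.
Per unit increase in paper, x* moves by d = (-0.5, 0.5).
The basis stays optimal until posters reaches 0; allowable increase = 50 reams.

50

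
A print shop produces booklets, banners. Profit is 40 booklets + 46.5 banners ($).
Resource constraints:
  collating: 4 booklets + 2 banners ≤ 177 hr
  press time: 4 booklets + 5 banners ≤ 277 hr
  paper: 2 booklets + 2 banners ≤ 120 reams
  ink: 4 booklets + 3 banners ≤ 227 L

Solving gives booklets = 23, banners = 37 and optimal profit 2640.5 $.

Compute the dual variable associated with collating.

0

At the optimum: collating uses 166 of 177 (slack = 11); press time uses 277 of 277 (binding); paper uses 120 of 120 (binding); ink uses 203 of 227 (slack = 24).
Since collating, ink are not tight, their duals are 0.
The binding rows give the dual system: 4·y_press time + 2·y_paper = 40 and 5·y_press time + 2·y_paper = 46.5.
This yields shadow prices y_press time = 6.5, y_paper = 7.
Shadow price of collating = 0.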